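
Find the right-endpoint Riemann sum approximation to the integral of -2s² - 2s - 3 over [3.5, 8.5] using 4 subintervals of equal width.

-539.6875

Δs = (8.5 − 3.5)/4 = 1.25.
Right endpoints: 4.75, 6, 7.25, 8.5.
f(4.75) = -57.625, f(6) = -87, f(7.25) = -122.625, f(8.5) = -164.5.
Sum = Δs · [f(4.75) + f(6) + f(7.25) + f(8.5)].
Sum = -539.6875.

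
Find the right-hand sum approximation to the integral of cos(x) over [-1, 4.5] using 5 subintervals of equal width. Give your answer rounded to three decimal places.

Δx = (4.5 − (-1))/5 = 1.1.
Right endpoints: 0.1, 1.2, 2.3, 3.4, 4.5.
f(0.1) ≈ 0.995, f(1.2) ≈ 0.362, f(2.3) ≈ -0.666, f(3.4) ≈ -0.967, f(4.5) ≈ -0.211.
Sum = Δx · [f(0.1) + f(1.2) + f(2.3) + f(3.4) + f(4.5)].
Sum ≈ -0.535.

-0.535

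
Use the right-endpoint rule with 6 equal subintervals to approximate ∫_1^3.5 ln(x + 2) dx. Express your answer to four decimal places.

3.7044

Δx = (3.5 − 1)/6 = 5/12.
Right endpoints: 17/12, 11/6, 2.25, 8/3, 37/12, 3.5.
f(17/12) ≈ 1.2287, f(11/6) ≈ 1.3437, f(2.25) ≈ 1.4469, f(8/3) ≈ 1.5404, f(37/12) ≈ 1.6260, f(3.5) ≈ 1.7047.
Sum = Δx · [f(17/12) + f(11/6) + f(2.25) + ...].
Sum ≈ 3.7044.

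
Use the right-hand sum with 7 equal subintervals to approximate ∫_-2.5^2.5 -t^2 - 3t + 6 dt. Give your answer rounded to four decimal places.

13.8010

Δt = (2.5 − (-2.5))/7 = 5/7.
Right endpoints: -25/14, -15/14, -5/14, 5/14, 15/14, 25/14, 2.5.
f(-25/14) = 1601/196, f(-15/14) = 1581/196, f(-5/14) = 1361/196, f(5/14) = 941/196, f(15/14) = 321/196, f(25/14) = -499/196, f(2.5) = -7.75.
Sum = Δt · [f(-25/14) + f(-15/14) + f(-5/14) + ...].
Sum ≈ 13.8010.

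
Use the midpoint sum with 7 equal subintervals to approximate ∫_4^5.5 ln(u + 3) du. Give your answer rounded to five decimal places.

3.06924

Δu = (5.5 − 4)/7 = 3/14.
Midpoints: 115/28, 121/28, 127/28, 4.75, 139/28, 145/28, 151/28.
f(115/28) ≈ 1.96110, f(121/28) ≈ 1.99081, f(127/28) ≈ 2.01965, f(4.75) ≈ 2.04769, f(139/28) ≈ 2.07497, f(145/28) ≈ 2.10152, f(151/28) ≈ 2.12738.
Sum = Δu · [f(115/28) + f(121/28) + f(127/28) + ...].
Sum ≈ 3.06924.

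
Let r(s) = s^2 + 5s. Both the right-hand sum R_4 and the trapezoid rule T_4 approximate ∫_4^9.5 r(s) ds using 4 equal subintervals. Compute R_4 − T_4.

69.953125

R_4 = 521.76953125.
T_4 = 451.81640625.
R_4 − T_4 = 69.953125.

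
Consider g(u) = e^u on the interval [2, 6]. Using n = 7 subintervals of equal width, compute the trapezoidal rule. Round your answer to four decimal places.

406.7581

Δu = (6 − 2)/7 = 4/7.
g(2) ≈ 7.3891, g(18/7) ≈ 13.0845, g(22/7) ≈ 23.1700, g(26/7) ≈ 41.0293, g(30/7) ≈ 72.6544, g(34/7) ≈ 128.6561, g(38/7) ≈ 227.8236, g(6) ≈ 403.4288.
T_7 = (Δu/2)·[g(u_0) + 2g(u_1) + ... + 2g(u_{6}) + g(u_7)].
Sum ≈ 406.7581.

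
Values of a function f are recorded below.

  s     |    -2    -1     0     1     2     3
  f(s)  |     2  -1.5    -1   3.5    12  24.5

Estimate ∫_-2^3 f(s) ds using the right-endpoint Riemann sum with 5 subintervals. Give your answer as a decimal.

37.5

Δs = 1.
Sum = 1·[(-1.5) + (-1) + 3.5 + 12 + 24.5] = 37.5.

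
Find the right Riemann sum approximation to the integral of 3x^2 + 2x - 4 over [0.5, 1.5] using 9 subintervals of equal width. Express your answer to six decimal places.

1.700617

Δx = (1.5 − 0.5)/9 = 1/9.
Right endpoints: 11/18, 13/18, 5/6, 17/18, 19/18, 7/6, 23/18, 25/18, 1.5.
f(11/18) = -179/108, f(13/18) = -107/108, f(5/6) = -0.25, f(17/18) = 61/108, f(19/18) = 157/108, f(7/6) = 29/12, f(23/18) = 373/108, f(25/18) = 493/108, f(1.5) = 5.75.
Sum = Δx · [f(11/18) + f(13/18) + f(5/6) + ...].
Sum ≈ 1.700617.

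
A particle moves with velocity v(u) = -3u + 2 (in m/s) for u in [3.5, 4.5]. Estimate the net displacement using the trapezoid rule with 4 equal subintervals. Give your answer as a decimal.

-10

Δu = (4.5 − 3.5)/4 = 0.25.
v(3.5) = -8.5, v(3.75) = -9.25, v(4) = -10, v(4.25) = -10.75, v(4.5) = -11.5.
T_4 = (Δu/2)·[v(u_0) + 2v(u_1) + 2v(u_2) + 2v(u_3) + v(u_4)].
Sum = -10.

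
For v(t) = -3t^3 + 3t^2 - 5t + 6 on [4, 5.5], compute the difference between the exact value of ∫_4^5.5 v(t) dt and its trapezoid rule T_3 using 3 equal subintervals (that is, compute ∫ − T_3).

Exact integral: ∫_4^5.5 v(t) dt = -418.546875.
T_3 = -421.03125.
Error = -418.546875 − (-421.03125) = 2.484375.

2.484375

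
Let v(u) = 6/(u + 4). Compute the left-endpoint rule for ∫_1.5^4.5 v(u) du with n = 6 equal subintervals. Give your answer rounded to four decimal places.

2.7106

Δu = (4.5 − 1.5)/6 = 0.5.
Left endpoints: 1.5, 2, 2.5, 3, 3.5, 4.
v(1.5) = 12/11, v(2) = 1, v(2.5) = 12/13, v(3) = 6/7, v(3.5) = 0.8, v(4) = 0.75.
Sum = Δu · [v(1.5) + v(2) + v(2.5) + ...].
Sum ≈ 2.7106.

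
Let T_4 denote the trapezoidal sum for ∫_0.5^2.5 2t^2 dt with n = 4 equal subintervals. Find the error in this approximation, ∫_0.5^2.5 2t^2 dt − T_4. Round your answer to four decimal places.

-0.1667

Exact integral: ∫_0.5^2.5 f(t) dt ≈ 10.333333.
T_4 = 10.5.
Error ≈ 10.333333 − 10.5 ≈ -0.1667.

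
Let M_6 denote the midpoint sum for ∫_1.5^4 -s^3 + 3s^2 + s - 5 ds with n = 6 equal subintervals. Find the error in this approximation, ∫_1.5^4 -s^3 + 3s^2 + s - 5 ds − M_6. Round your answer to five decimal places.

Exact integral: ∫_1.5^4 f(s) ds = -7.734375.
M_6 ≈ -7.5444878.
Error ≈ -7.734375 − (-7.5444878) ≈ -0.18989.

-0.18989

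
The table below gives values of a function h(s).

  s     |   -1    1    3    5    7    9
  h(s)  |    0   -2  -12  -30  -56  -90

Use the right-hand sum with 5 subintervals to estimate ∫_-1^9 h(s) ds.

Δs = 2.
Sum = 2·[(-2) + (-12) + (-30) + (-56) + (-90)] = -380.

-380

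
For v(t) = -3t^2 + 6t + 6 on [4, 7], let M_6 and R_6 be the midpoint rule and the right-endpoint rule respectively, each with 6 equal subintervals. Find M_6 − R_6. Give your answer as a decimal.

20.8125

M_6 = -161.8125.
R_6 = -182.625.
M_6 − R_6 = 20.8125.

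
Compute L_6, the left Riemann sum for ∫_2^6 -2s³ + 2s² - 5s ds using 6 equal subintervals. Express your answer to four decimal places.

-463.8519

Δs = (6 − 2)/6 = 2/3.
Left endpoints: 2, 8/3, 10/3, 4, 14/3, 16/3.
f(2) = -18, f(8/3) = -1000/27, f(10/3) = -1850/27, f(4) = -116, f(14/3) = -4942/27, f(16/3) = -7376/27.
Sum = Δs · [f(2) + f(8/3) + f(10/3) + ...].
Sum ≈ -463.8519.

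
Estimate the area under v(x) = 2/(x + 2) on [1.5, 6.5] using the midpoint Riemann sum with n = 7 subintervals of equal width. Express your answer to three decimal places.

Δx = (6.5 − 1.5)/7 = 5/7.
Midpoints: 13/7, 18/7, 23/7, 4, 33/7, 38/7, 43/7.
v(13/7) = 14/27, v(18/7) = 0.4375, v(23/7) = 14/37, v(4) = 1/3, v(33/7) = 14/47, v(38/7) = 7/26, v(43/7) = 14/57.
Sum = Δx · [v(13/7) + v(18/7) + v(23/7) + ...].
Sum ≈ 1.772.

1.772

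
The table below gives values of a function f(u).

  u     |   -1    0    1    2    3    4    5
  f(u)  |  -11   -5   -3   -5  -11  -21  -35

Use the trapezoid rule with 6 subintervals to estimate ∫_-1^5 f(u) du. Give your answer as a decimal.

-68

Δu = 1.
T_6 = (1/2)·[(-11) + 2·(-5) + 2·(-3) + 2·(-5) + 2·(-11) + 2·(-21) + (-35)] = -68.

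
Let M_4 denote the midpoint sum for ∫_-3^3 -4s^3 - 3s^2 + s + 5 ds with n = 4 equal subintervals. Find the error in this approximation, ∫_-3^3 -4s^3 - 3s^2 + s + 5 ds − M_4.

Exact integral: ∫_-3^3 f(s) ds = -24.
M_4 = -20.625.
Error = -24 − (-20.625) = -3.375.

-3.375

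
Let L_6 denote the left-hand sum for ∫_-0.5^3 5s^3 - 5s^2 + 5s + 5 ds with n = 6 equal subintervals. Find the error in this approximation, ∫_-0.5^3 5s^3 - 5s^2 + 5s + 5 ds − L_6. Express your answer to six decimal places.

29.171730

Exact integral: ∫_-0.5^3 f(s) ds ≈ 95.33854167.
L_6 ≈ 66.16681134.
Error ≈ 95.33854167 − 66.16681134 ≈ 29.171730.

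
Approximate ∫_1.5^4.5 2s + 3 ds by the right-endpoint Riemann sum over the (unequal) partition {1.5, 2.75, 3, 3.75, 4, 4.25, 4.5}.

29.375

Subinterval widths: 1.25, 0.25, 0.75, 0.25, 0.25, 0.25.
Right endpoints: 2.75, 3, 3.75, 4, 4.25, 4.5.
f(2.75) = 8.5, f(3) = 9, f(3.75) = 10.5, f(4) = 11, f(4.25) = 11.5, f(4.5) = 12.
Sum = Σ Δs_i · f(s_i).
Sum = 29.375.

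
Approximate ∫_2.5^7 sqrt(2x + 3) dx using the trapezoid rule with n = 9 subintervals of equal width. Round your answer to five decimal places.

Δx = (7 − 2.5)/9 = 0.5.
f(2.5) ≈ 2.82843, f(3) ≈ 3.00000, f(3.5) ≈ 3.16228, f(4) ≈ 3.31662, f(4.5) ≈ 3.46410, f(5) ≈ 3.60555, f(5.5) ≈ 3.74166, f(6) ≈ 3.87298, f(6.5) ≈ 4.00000, f(7) ≈ 4.12311.
T_9 = (Δx/2)·[f(x_0) + 2f(x_1) + ... + 2f(x_{8}) + f(x_9)].
Sum ≈ 15.81948.

15.81948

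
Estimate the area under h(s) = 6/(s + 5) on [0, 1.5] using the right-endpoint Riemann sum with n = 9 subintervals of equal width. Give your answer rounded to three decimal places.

Δs = (1.5 − 0)/9 = 1/6.
Right endpoints: 1/6, 1/3, 0.5, 2/3, 5/6, 1, 7/6, 4/3, 1.5.
h(1/6) = 36/31, h(1/3) = 1.125, h(0.5) = 12/11, h(2/3) = 18/17, h(5/6) = 36/35, h(1) = 1, h(7/6) = 36/37, h(4/3) = 18/19, h(1.5) = 12/13.
Sum = Δs · [h(1/6) + h(1/3) + h(0.5) + ...].
Sum ≈ 1.551.

1.551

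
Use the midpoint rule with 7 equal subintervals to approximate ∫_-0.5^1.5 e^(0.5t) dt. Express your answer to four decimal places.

Δt = (1.5 − (-0.5))/7 = 2/7.
Midpoints: -5/14, -1/14, 3/14, 0.5, 11/14, 15/14, 19/14.
f(-5/14) ≈ 0.8365, f(-1/14) ≈ 0.9649, f(3/14) ≈ 1.1131, f(0.5) ≈ 1.2840, f(11/14) ≈ 1.4812, f(15/14) ≈ 1.7087, f(19/14) ≈ 1.9711.
Sum = Δt · [f(-5/14) + f(-1/14) + f(3/14) + ...].
Sum ≈ 2.6741.

2.6741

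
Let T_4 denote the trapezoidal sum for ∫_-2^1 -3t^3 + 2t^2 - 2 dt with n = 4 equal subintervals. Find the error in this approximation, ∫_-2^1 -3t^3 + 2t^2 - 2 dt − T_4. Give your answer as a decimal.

-1.828125

Exact integral: ∫_-2^1 f(t) dt = 11.25.
T_4 = 13.078125.
Error = 11.25 − 13.078125 = -1.828125.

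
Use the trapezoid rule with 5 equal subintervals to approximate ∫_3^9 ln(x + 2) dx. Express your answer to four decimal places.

12.3166

Δx = (9 − 3)/5 = 1.2.
f(3) ≈ 1.6094, f(4.2) ≈ 1.8245, f(5.4) ≈ 2.0015, f(6.6) ≈ 2.1518, f(7.8) ≈ 2.2824, f(9) ≈ 2.3979.
T_5 = (Δx/2)·[f(x_0) + 2f(x_1) + ... + 2f(x_{4}) + f(x_5)].
Sum ≈ 12.3166.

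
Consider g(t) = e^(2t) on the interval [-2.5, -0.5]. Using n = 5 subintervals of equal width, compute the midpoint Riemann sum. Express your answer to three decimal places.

0.176

Δt = (-0.5 − (-2.5))/5 = 0.4.
Midpoints: -2.3, -1.9, -1.5, -1.1, -0.7.
g(-2.3) ≈ 0.010, g(-1.9) ≈ 0.022, g(-1.5) ≈ 0.050, g(-1.1) ≈ 0.111, g(-0.7) ≈ 0.247.
Sum = Δt · [g(-2.3) + g(-1.9) + g(-1.5) + g(-1.1) + g(-0.7)].
Sum ≈ 0.176.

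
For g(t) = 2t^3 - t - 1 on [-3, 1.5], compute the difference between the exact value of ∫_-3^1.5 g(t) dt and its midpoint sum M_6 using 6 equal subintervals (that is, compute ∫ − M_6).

-0.94921875

Exact integral: ∫_-3^1.5 g(t) dt = -39.09375.
M_6 = -38.14453125.
Error = -39.09375 − (-38.14453125) = -0.94921875.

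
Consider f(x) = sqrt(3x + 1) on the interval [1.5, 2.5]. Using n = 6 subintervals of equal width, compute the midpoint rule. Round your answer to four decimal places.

Δx = (2.5 − 1.5)/6 = 1/6.
Midpoints: 19/12, 1.75, 23/12, 25/12, 2.25, 29/12.
f(19/12) ≈ 2.3979, f(1.75) ≈ 2.5000, f(23/12) ≈ 2.5981, f(25/12) ≈ 2.6926, f(2.25) ≈ 2.7839, f(29/12) ≈ 2.8723.
Sum = Δx · [f(19/12) + f(1.75) + f(23/12) + ...].
Sum ≈ 2.6408.

2.6408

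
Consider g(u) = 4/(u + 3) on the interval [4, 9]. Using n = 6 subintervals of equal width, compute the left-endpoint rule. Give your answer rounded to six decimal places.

2.258303

Δu = (9 − 4)/6 = 5/6.
Left endpoints: 4, 29/6, 17/3, 6.5, 22/3, 49/6.
g(4) = 4/7, g(29/6) = 24/47, g(17/3) = 6/13, g(6.5) = 8/19, g(22/3) = 12/31, g(49/6) = 24/67.
Sum = Δu · [g(4) + g(29/6) + g(17/3) + ...].
Sum ≈ 2.258303.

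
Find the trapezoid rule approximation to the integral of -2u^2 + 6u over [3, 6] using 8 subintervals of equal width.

Δu = (6 − 3)/8 = 0.375.
f(3) = 0, f(3.375) = -2.53125, f(3.75) = -5.625, f(4.125) = -9.28125, f(4.5) = -13.5, f(4.875) = -18.28125, f(5.25) = -23.625, f(5.625) = -29.53125, f(6) = -36.
T_8 = (Δu/2)·[f(u_0) + 2f(u_1) + ... + 2f(u_{7}) + f(u_8)].
Sum = -45.140625.

-45.140625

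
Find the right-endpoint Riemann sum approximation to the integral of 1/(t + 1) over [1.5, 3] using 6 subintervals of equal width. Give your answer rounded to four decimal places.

0.4518

Δt = (3 − 1.5)/6 = 0.25.
Right endpoints: 1.75, 2, 2.25, 2.5, 2.75, 3.
f(1.75) = 4/11, f(2) = 1/3, f(2.25) = 4/13, f(2.5) = 2/7, f(2.75) = 4/15, f(3) = 0.25.
Sum = Δt · [f(1.75) + f(2) + f(2.25) + ...].
Sum ≈ 0.4518.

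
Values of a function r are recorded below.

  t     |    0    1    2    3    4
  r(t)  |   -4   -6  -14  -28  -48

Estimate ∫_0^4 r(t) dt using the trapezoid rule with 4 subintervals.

-74

Δt = 1.
T_4 = (1/2)·[(-4) + 2·(-6) + 2·(-14) + 2·(-28) + (-48)] = -74.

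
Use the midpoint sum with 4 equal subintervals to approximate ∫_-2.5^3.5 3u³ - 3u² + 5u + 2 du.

50.0625

Δu = (3.5 − (-2.5))/4 = 1.5.
Midpoints: -1.75, -0.25, 1.25, 2.75.
f(-1.75) = -32.015625, f(-0.25) = 0.515625, f(1.25) = 9.421875, f(2.75) = 55.453125.
Sum = Δu · [f(-1.75) + f(-0.25) + f(1.25) + f(2.75)].
Sum = 50.0625.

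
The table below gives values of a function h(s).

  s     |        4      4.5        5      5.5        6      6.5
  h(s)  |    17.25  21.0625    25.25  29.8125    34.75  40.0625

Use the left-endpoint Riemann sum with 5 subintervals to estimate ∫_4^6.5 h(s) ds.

Δs = 0.5.
Sum = 0.5·[17.25 + 21.0625 + 25.25 + 29.8125 + 34.75] = 64.0625.

64.0625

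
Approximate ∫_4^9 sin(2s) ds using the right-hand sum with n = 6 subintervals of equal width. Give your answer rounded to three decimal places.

-1.030

Δs = (9 − 4)/6 = 5/6.
Right endpoints: 29/6, 17/3, 6.5, 22/3, 49/6, 9.
f(29/6) ≈ -0.240, f(17/3) ≈ -0.943, f(6.5) ≈ 0.420, f(22/3) ≈ 0.863, f(49/6) ≈ -0.585, f(9) ≈ -0.751.
Sum = Δs · [f(29/6) + f(17/3) + f(6.5) + ...].
Sum ≈ -1.030.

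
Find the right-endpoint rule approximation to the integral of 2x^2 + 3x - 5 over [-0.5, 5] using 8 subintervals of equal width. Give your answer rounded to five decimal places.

116.59570

Δx = (5 − (-0.5))/8 = 0.6875.
Right endpoints: 0.1875, 0.875, 1.5625, 2.25, 2.9375, 3.625, 4.3125, 5.
f(0.1875) = -4.3671875, f(0.875) = -0.84375, f(1.5625) = 4.5703125, f(2.25) = 11.875, f(2.9375) = 21.0703125, f(3.625) = 32.15625, f(4.3125) = 45.1328125, f(5) = 60.
Sum = Δx · [f(0.1875) + f(0.875) + f(1.5625) + ...].
Sum ≈ 116.59570.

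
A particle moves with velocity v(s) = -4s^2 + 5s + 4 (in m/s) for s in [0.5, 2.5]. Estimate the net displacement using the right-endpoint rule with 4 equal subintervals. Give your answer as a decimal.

Δs = (2.5 − 0.5)/4 = 0.5.
Right endpoints: 1, 1.5, 2, 2.5.
v(1) = 5, v(1.5) = 2.5, v(2) = -2, v(2.5) = -8.5.
Sum = Δs · [v(1) + v(1.5) + v(2) + v(2.5)].
Sum = -1.5.

-1.5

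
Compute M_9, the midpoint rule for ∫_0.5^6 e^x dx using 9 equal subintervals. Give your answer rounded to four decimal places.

395.5955

Δx = (6 − 0.5)/9 = 11/18.
Midpoints: 29/36, 17/12, 73/36, 95/36, 3.25, 139/36, 161/36, 61/12, 205/36.
f(29/36) ≈ 2.2379, f(17/12) ≈ 4.1234, f(73/36) ≈ 7.5972, f(95/36) ≈ 13.9976, f(3.25) ≈ 25.7903, f(139/36) ≈ 47.5181, f(161/36) ≈ 87.5511, f(61/12) ≈ 161.3109, f(205/36) ≈ 297.2116.
Sum = Δx · [f(29/36) + f(17/12) + f(73/36) + ...].
Sum ≈ 395.5955.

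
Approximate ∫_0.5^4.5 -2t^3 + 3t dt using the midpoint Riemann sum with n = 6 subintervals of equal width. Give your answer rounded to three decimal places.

Δt = (4.5 − 0.5)/6 = 2/3.
Midpoints: 5/6, 1.5, 13/6, 17/6, 3.5, 25/6.
f(5/6) = 145/108, f(1.5) = -2.25, f(13/6) = -1495/108, f(17/6) = -3995/108, f(3.5) = -75.25, f(25/6) = -14275/108.
Sum = Δt · [f(5/6) + f(1.5) + f(13/6) + ...].
Sum ≈ -172.778.

-172.778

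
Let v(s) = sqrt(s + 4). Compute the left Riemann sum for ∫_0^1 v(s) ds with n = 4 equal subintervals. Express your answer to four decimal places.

Δs = (1 − 0)/4 = 0.25.
Left endpoints: 0, 0.25, 0.5, 0.75.
v(0) ≈ 2.0000, v(0.25) ≈ 2.0616, v(0.5) ≈ 2.1213, v(0.75) ≈ 2.1794.
Sum = Δs · [v(0) + v(0.25) + v(0.5) + v(0.75)].
Sum ≈ 2.0906.

2.0906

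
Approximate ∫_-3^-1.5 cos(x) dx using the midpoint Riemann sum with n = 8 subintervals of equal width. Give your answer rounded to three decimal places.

-0.858

Δx = (-1.5 − (-3))/8 = 0.1875.
Midpoints: -2.90625, -2.71875, -2.53125, -2.34375, -2.15625, -1.96875, -1.78125, -1.59375.
f(-2.90625) ≈ -0.972, f(-2.71875) ≈ -0.912, f(-2.53125) ≈ -0.819, f(-2.34375) ≈ -0.698, f(-2.15625) ≈ -0.553, f(-1.96875) ≈ -0.388, f(-1.78125) ≈ -0.209, f(-1.59375) ≈ -0.023.
Sum = Δx · [f(-2.90625) + f(-2.71875) + f(-2.53125) + ...].
Sum ≈ -0.858.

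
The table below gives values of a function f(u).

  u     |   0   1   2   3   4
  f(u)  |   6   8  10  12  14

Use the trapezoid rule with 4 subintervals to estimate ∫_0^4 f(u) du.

Δu = 1.
T_4 = (1/2)·[6 + 2·8 + 2·10 + 2·12 + 14] = 40.

40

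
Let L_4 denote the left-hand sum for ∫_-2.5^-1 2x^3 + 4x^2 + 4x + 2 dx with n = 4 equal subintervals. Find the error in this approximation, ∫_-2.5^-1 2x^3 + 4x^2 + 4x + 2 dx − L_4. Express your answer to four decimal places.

Exact integral: ∫_-2.5^-1 f(x) dx = -7.03125.
L_4 ≈ -9.931641.
Error ≈ -7.03125 − (-9.931641) ≈ 2.9004.

2.9004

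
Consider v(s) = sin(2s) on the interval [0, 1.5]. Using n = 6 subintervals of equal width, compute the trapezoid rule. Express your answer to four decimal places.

Δs = (1.5 − 0)/6 = 0.25.
v(0) ≈ 0.0000, v(0.25) ≈ 0.4794, v(0.5) ≈ 0.8415, v(0.75) ≈ 0.9975, v(1) ≈ 0.9093, v(1.25) ≈ 0.5985, v(1.5) ≈ 0.1411.
T_6 = (Δs/2)·[v(s_0) + 2v(s_1) + ... + 2v(s_{5}) + v(s_6)].
Sum ≈ 0.9742.

0.9742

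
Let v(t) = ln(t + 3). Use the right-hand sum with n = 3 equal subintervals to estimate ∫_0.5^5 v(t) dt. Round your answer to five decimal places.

8.34102

Δt = (5 − 0.5)/3 = 1.5.
Right endpoints: 2, 3.5, 5.
v(2) ≈ 1.60944, v(3.5) ≈ 1.87180, v(5) ≈ 2.07944.
Sum = Δt · [v(2) + v(3.5) + v(5)].
Sum ≈ 8.34102.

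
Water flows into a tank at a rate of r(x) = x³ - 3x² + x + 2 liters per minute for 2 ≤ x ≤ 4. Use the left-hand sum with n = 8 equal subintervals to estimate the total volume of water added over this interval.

11.375

Δx = (4 − 2)/8 = 0.25.
Left endpoints: 2, 2.25, 2.5, 2.75, 3, 3.25, 3.5, 3.75.
r(2) = 0, r(2.25) = 0.453125, r(2.5) = 1.375, r(2.75) = 2.859375, r(3) = 5, r(3.25) = 7.890625, r(3.5) = 11.625, r(3.75) = 16.296875.
Sum = Δx · [r(2) + r(2.25) + r(2.5) + ...].
Sum = 11.375.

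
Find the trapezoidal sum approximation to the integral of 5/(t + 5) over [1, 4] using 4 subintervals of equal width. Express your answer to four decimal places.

Δt = (4 − 1)/4 = 0.75.
f(1) = 5/6, f(1.75) = 20/27, f(2.5) = 2/3, f(3.25) = 20/33, f(4) = 5/9.
T_4 = (Δt/2)·[f(t_0) + 2f(t_1) + 2f(t_2) + 2f(t_3) + f(t_4)].
Sum ≈ 2.0309.

2.0309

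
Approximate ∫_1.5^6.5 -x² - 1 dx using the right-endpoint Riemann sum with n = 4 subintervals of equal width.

Δx = (6.5 − 1.5)/4 = 1.25.
Right endpoints: 2.75, 4, 5.25, 6.5.
f(2.75) = -8.5625, f(4) = -17, f(5.25) = -28.5625, f(6.5) = -43.25.
Sum = Δx · [f(2.75) + f(4) + f(5.25) + f(6.5)].
Sum = -121.71875.

-121.71875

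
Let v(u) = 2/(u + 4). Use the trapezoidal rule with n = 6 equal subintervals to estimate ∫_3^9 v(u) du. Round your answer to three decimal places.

1.240

Δu = (9 − 3)/6 = 1.
v(3) = 2/7, v(4) = 0.25, v(5) = 2/9, v(6) = 0.2, v(7) = 2/11, v(8) = 1/6, v(9) = 2/13.
T_6 = (Δu/2)·[v(u_0) + 2v(u_1) + ... + 2v(u_{5}) + v(u_6)].
Sum ≈ 1.240.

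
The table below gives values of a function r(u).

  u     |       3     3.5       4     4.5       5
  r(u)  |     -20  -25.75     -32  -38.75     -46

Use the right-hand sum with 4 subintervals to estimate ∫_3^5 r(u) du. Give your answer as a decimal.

Δu = 0.5.
Sum = 0.5·[(-25.75) + (-32) + (-38.75) + (-46)] = -71.25.

-71.25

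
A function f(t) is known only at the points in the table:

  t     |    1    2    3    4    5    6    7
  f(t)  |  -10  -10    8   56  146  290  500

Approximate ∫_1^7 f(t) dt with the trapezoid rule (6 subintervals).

735

Δt = 1.
T_6 = (1/2)·[(-10) + 2·(-10) + 2·8 + 2·56 + 2·146 + 2·290 + 500] = 735.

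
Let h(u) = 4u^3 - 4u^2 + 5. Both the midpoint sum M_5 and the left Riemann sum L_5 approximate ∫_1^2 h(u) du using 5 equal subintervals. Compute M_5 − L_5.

1.46

M_5 = 10.62.
L_5 = 9.16.
M_5 − L_5 = 1.46.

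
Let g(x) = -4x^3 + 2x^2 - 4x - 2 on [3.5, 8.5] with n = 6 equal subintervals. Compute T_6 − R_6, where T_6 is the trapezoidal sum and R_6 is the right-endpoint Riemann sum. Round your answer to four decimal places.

910.4167

T_6 ≈ -4859.675926.
R_6 ≈ -5770.092593.
T_6 − R_6 ≈ 910.4167.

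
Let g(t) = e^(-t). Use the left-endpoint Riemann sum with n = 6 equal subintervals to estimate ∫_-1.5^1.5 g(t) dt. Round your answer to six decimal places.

Δt = (1.5 − (-1.5))/6 = 0.5.
Left endpoints: -1.5, -1, -0.5, 0, 0.5, 1.
g(-1.5) ≈ 4.481689, g(-1) ≈ 2.718282, g(-0.5) ≈ 1.648721, g(0) ≈ 1.000000, g(0.5) ≈ 0.606531, g(1) ≈ 0.367879.
Sum = Δt · [g(-1.5) + g(-1) + g(-0.5) + ...].
Sum ≈ 5.411551.

5.411551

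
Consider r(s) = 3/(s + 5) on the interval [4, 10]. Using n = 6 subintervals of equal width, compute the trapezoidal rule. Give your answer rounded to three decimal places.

1.534

Δs = (10 − 4)/6 = 1.
r(4) = 1/3, r(5) = 0.3, r(6) = 3/11, r(7) = 0.25, r(8) = 3/13, r(9) = 3/14, r(10) = 0.2.
T_6 = (Δs/2)·[r(s_0) + 2r(s_1) + ... + 2r(s_{5}) + r(s_6)].
Sum ≈ 1.534.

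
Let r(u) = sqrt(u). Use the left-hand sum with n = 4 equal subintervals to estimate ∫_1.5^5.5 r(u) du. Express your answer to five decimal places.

Δu = (5.5 − 1.5)/4 = 1.
Left endpoints: 1.5, 2.5, 3.5, 4.5.
r(1.5) ≈ 1.22474, r(2.5) ≈ 1.58114, r(3.5) ≈ 1.87083, r(4.5) ≈ 2.12132.
Sum = Δu · [r(1.5) + r(2.5) + r(3.5) + r(4.5)].
Sum ≈ 6.79803.

6.79803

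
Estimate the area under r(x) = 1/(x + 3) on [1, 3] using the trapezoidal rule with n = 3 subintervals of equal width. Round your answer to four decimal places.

Δx = (3 − 1)/3 = 2/3.
r(1) = 0.25, r(5/3) = 3/14, r(7/3) = 0.1875, r(3) = 1/6.
T_3 = (Δx/2)·[r(x_0) + 2r(x_1) + 2r(x_2) + r(x_3)].
Sum ≈ 0.4067.

0.4067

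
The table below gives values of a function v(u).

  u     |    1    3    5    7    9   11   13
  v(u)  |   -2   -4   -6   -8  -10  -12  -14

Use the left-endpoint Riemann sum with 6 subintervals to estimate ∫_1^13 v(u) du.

-84

Δu = 2.
Sum = 2·[(-2) + (-4) + (-6) + (-8) + (-10) + (-12)] = -84.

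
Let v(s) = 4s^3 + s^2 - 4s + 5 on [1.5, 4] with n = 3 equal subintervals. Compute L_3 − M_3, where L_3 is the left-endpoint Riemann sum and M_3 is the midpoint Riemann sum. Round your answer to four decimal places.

L_3 ≈ 163.379630.
M_3 ≈ 251.226852.
L_3 − M_3 ≈ -87.8472.

-87.8472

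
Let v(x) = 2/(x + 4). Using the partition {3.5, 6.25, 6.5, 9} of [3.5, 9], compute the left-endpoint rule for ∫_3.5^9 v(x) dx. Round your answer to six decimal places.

1.258304

Subinterval widths: 2.75, 0.25, 2.5.
Left endpoints: 3.5, 6.25, 6.5.
v(3.5) = 4/15, v(6.25) = 8/41, v(6.5) = 4/21.
Sum = Σ Δx_i · v(x_i).
Sum ≈ 1.258304.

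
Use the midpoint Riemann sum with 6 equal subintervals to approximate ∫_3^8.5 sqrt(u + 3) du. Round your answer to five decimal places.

16.20295

Δu = (8.5 − 3)/6 = 11/12.
Midpoints: 83/24, 4.375, 127/24, 149/24, 7.125, 193/24.
f(83/24) ≈ 2.54133, f(4.375) ≈ 2.71570, f(127/24) ≈ 2.87953, f(149/24) ≈ 3.03452, f(7.125) ≈ 3.18198, f(193/24) ≈ 3.32290.
Sum = Δu · [f(83/24) + f(4.375) + f(127/24) + ...].
Sum ≈ 16.20295.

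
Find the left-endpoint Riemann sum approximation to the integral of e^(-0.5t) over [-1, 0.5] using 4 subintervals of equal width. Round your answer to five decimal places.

Δt = (0.5 − (-1))/4 = 0.375.
Left endpoints: -1, -0.625, -0.25, 0.125.
f(-1) ≈ 1.64872, f(-0.625) ≈ 1.36684, f(-0.25) ≈ 1.13315, f(0.125) ≈ 0.93941.
Sum = Δt · [f(-1) + f(-0.625) + f(-0.25) + f(0.125)].
Sum ≈ 1.90805.

1.90805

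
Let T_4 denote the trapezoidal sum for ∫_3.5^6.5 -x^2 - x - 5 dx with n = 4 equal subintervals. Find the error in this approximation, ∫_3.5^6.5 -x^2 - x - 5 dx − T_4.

0.28125

Exact integral: ∫_3.5^6.5 f(x) dx = -107.25.
T_4 = -107.53125.
Error = -107.25 − (-107.53125) = 0.28125.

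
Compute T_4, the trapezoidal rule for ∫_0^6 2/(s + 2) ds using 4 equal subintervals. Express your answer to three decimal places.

2.856

Δs = (6 − 0)/4 = 1.5.
f(0) = 1, f(1.5) = 4/7, f(3) = 0.4, f(4.5) = 4/13, f(6) = 0.25.
T_4 = (Δs/2)·[f(s_0) + 2f(s_1) + 2f(s_2) + 2f(s_3) + f(s_4)].
Sum ≈ 2.856.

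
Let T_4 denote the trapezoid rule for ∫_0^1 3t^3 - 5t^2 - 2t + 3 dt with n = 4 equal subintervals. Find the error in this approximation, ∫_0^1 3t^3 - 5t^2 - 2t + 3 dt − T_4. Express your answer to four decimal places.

0.0052

Exact integral: ∫_0^1 f(t) dt ≈ 1.083333.
T_4 = 1.078125.
Error ≈ 1.083333 − 1.078125 ≈ 0.0052.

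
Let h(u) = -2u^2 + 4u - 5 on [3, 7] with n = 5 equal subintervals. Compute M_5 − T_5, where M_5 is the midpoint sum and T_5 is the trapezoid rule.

M_5 = -150.24.
T_5 = -151.52.
M_5 − T_5 = 1.28.

1.28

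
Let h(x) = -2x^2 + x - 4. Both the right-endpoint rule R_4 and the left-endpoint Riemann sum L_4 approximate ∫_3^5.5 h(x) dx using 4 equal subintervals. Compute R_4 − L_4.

R_4 = -105.1171875.
L_4 = -80.1171875.
R_4 − L_4 = -25.

-25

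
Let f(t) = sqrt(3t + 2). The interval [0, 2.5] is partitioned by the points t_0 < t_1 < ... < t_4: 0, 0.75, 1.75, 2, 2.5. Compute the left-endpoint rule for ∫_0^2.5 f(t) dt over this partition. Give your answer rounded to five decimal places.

Subinterval widths: 0.75, 1, 0.25, 0.5.
Left endpoints: 0, 0.75, 1.75, 2.
f(0) ≈ 1.41421, f(0.75) ≈ 2.06155, f(1.75) ≈ 2.69258, f(2) ≈ 2.82843.
Sum = Σ Δt_i · f(t_i).
Sum ≈ 5.20957.

5.20957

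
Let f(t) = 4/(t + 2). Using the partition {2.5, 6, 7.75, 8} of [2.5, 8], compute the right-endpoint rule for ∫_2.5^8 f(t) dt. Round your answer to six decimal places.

Subinterval widths: 3.5, 1.75, 0.25.
Right endpoints: 6, 7.75, 8.
f(6) = 0.5, f(7.75) = 16/39, f(8) = 0.4.
Sum = Σ Δt_i · f(t_i).
Sum ≈ 2.567949.

2.567949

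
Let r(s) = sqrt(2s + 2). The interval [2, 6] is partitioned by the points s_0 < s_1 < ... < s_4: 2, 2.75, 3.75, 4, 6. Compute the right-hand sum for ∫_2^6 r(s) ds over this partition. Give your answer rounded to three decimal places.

13.410

Subinterval widths: 0.75, 1, 0.25, 2.
Right endpoints: 2.75, 3.75, 4, 6.
r(2.75) ≈ 2.739, r(3.75) ≈ 3.082, r(4) ≈ 3.162, r(6) ≈ 3.742.
Sum = Σ Δs_i · r(s_i).
Sum ≈ 13.410.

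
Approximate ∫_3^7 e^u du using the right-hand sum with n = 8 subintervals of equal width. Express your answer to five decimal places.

Δu = (7 − 3)/8 = 0.5.
Right endpoints: 3.5, 4, 4.5, 5, 5.5, 6, 6.5, 7.
f(3.5) ≈ 33.11545, f(4) ≈ 54.59815, f(4.5) ≈ 90.01713, f(5) ≈ 148.41316, f(5.5) ≈ 244.69193, f(6) ≈ 403.42879, f(6.5) ≈ 665.14163, f(7) ≈ 1096.63316.
Sum = Δu · [f(3.5) + f(4) + f(4.5) + ...].
Sum ≈ 1368.01970.

1368.01970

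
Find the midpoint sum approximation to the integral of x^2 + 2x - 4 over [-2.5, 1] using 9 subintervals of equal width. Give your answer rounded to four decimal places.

-13.7524

Δx = (1 − (-2.5))/9 = 7/18.
Midpoints: -83/36, -23/12, -55/36, -41/36, -0.75, -13/36, 1/36, 5/12, 29/36.
f(-83/36) = -4271/1296, f(-23/12) = -599/144, f(-55/36) = -6119/1296, f(-41/36) = -6455/1296, f(-0.75) = -4.9375, f(-13/36) = -5951/1296, f(1/36) = -5111/1296, f(5/12) = -431/144, f(29/36) = -2255/1296.
Sum = Δx · [f(-83/36) + f(-23/12) + f(-55/36) + ...].
Sum ≈ -13.7524.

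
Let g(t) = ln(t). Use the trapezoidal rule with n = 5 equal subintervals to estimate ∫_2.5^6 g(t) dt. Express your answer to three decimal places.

4.950

Δt = (6 − 2.5)/5 = 0.7.
g(2.5) ≈ 0.916, g(3.2) ≈ 1.163, g(3.9) ≈ 1.361, g(4.6) ≈ 1.526, g(5.3) ≈ 1.668, g(6) ≈ 1.792.
T_5 = (Δt/2)·[g(t_0) + 2g(t_1) + ... + 2g(t_{4}) + g(t_5)].
Sum ≈ 4.950.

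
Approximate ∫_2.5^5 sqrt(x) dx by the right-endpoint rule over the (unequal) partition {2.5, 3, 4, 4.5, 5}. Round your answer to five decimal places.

Subinterval widths: 0.5, 1, 0.5, 0.5.
Right endpoints: 3, 4, 4.5, 5.
f(3) ≈ 1.73205, f(4) ≈ 2.00000, f(4.5) ≈ 2.12132, f(5) ≈ 2.23607.
Sum = Σ Δx_i · f(x_i).
Sum ≈ 5.04472.

5.04472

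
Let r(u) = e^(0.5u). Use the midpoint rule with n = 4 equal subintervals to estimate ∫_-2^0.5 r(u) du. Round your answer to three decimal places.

1.825

Δu = (0.5 − (-2))/4 = 0.625.
Midpoints: -1.6875, -1.0625, -0.4375, 0.1875.
r(-1.6875) ≈ 0.430, r(-1.0625) ≈ 0.588, r(-0.4375) ≈ 0.804, r(0.1875) ≈ 1.098.
Sum = Δu · [r(-1.6875) + r(-1.0625) + r(-0.4375) + r(0.1875)].
Sum ≈ 1.825.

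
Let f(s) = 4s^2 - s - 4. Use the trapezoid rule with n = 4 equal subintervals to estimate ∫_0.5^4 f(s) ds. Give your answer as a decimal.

Δs = (4 − 0.5)/4 = 0.875.
f(0.5) = -3.5, f(1.375) = 2.1875, f(2.25) = 14, f(3.125) = 31.9375, f(4) = 56.
T_4 = (Δs/2)·[f(s_0) + 2f(s_1) + 2f(s_2) + 2f(s_3) + f(s_4)].
Sum = 65.078125.

65.078125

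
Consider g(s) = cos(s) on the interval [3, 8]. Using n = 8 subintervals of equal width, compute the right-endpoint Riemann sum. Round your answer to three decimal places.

1.084

Δs = (8 − 3)/8 = 0.625.
Right endpoints: 3.625, 4.25, 4.875, 5.5, 6.125, 6.75, 7.375, 8.
g(3.625) ≈ -0.885, g(4.25) ≈ -0.446, g(4.875) ≈ 0.162, g(5.5) ≈ 0.709, g(6.125) ≈ 0.988, g(6.75) ≈ 0.893, g(7.375) ≈ 0.461, g(8) ≈ -0.146.
Sum = Δs · [g(3.625) + g(4.25) + g(4.875) + ...].
Sum ≈ 1.084.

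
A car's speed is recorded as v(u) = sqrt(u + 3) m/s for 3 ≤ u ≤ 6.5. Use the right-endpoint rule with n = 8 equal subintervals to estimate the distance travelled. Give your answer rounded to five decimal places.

9.86042

Δu = (6.5 − 3)/8 = 0.4375.
Right endpoints: 3.4375, 3.875, 4.3125, 4.75, 5.1875, 5.625, 6.0625, 6.5.
v(3.4375) ≈ 2.53722, v(3.875) ≈ 2.62202, v(4.3125) ≈ 2.70416, v(4.75) ≈ 2.78388, v(5.1875) ≈ 2.86138, v(5.625) ≈ 2.93684, v(6.0625) ≈ 3.01040, v(6.5) ≈ 3.08221.
Sum = Δu · [v(3.4375) + v(3.875) + v(4.3125) + ...].
Sum ≈ 9.86042.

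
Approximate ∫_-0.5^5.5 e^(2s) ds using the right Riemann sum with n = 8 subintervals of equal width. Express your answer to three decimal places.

57802.901

Δs = (5.5 − (-0.5))/8 = 0.75.
Right endpoints: 0.25, 1, 1.75, 2.5, 3.25, 4, 4.75, 5.5.
f(0.25) ≈ 1.649, f(1) ≈ 7.389, f(1.75) ≈ 33.115, f(2.5) ≈ 148.413, f(3.25) ≈ 665.142, f(4) ≈ 2980.958, f(4.75) ≈ 13359.727, f(5.5) ≈ 59874.142.
Sum = Δs · [f(0.25) + f(1) + f(1.75) + ...].
Sum ≈ 57802.901.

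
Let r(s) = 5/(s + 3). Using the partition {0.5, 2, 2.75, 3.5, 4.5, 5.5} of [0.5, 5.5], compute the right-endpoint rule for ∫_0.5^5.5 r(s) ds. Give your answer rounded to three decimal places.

Subinterval widths: 1.5, 0.75, 0.75, 1, 1.
Right endpoints: 2, 2.75, 3.5, 4.5, 5.5.
r(2) = 1, r(2.75) = 20/23, r(3.5) = 10/13, r(4.5) = 2/3, r(5.5) = 10/17.
Sum = Σ Δs_i · r(s_i).
Sum ≈ 3.984.

3.984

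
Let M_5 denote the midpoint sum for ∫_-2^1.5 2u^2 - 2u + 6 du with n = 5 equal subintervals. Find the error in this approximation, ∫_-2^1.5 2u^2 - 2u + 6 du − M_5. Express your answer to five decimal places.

0.28583

Exact integral: ∫_-2^1.5 f(u) du ≈ 30.3333333.
M_5 = 30.0475.
Error ≈ 30.3333333 − 30.0475 ≈ 0.28583.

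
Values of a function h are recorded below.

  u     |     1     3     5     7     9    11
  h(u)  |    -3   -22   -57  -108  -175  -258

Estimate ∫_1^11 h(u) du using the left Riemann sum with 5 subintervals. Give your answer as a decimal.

Δu = 2.
Sum = 2·[(-3) + (-22) + (-57) + (-108) + (-175)] = -730.

-730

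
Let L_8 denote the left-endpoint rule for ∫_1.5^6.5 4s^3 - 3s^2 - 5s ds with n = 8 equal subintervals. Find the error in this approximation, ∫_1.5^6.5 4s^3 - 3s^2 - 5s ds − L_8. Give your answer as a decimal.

Exact integral: ∫_1.5^6.5 f(s) ds = 1408.75.
L_8 = 1129.6484375.
Error = 1408.75 − 1129.6484375 = 279.1015625.

279.1015625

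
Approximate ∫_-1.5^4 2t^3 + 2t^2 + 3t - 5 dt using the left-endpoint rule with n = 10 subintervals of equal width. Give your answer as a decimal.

Δt = (4 − (-1.5))/10 = 0.55.
Left endpoints: -1.5, -0.95, -0.4, 0.15, 0.7, 1.25, 1.8, 2.35, 2.9, 3.45.
f(-1.5) = -11.75, f(-0.95) = -7.75975, f(-0.4) = -6.008, f(0.15) = -4.49825, f(0.7) = -1.234, f(1.25) = 5.78125, f(1.8) = 18.544, f(2.35) = 39.05075, f(2.9) = 69.298, f(3.45) = 111.28225.
Sum = Δt · [f(-1.5) + f(-0.95) + f(-0.4) + ...].
Sum = 116.9884375.

116.9884375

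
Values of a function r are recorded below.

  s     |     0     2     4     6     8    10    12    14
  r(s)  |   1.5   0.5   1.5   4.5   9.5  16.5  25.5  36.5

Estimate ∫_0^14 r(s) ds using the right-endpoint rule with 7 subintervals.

189

Δs = 2.
Sum = 2·[0.5 + 1.5 + 4.5 + 9.5 + 16.5 + 25.5 + 36.5] = 189.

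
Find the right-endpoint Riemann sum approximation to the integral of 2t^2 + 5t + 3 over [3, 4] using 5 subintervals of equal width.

47.08

Δt = (4 − 3)/5 = 0.2.
Right endpoints: 3.2, 3.4, 3.6, 3.8, 4.
f(3.2) = 39.48, f(3.4) = 43.12, f(3.6) = 46.92, f(3.8) = 50.88, f(4) = 55.
Sum = Δt · [f(3.2) + f(3.4) + f(3.6) + f(3.8) + f(4)].
Sum = 47.08.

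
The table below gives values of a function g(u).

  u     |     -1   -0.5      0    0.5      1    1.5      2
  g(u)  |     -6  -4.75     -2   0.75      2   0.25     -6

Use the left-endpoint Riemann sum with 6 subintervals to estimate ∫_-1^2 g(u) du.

Δu = 0.5.
Sum = 0.5·[(-6) + (-4.75) + (-2) + 0.75 + 2 + 0.25] = -4.875.

-4.875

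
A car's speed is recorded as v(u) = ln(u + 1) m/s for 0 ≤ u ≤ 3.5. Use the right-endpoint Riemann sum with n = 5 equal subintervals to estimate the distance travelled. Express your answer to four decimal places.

3.7636

Δu = (3.5 − 0)/5 = 0.7.
Right endpoints: 0.7, 1.4, 2.1, 2.8, 3.5.
v(0.7) ≈ 0.5306, v(1.4) ≈ 0.8755, v(2.1) ≈ 1.1314, v(2.8) ≈ 1.3350, v(3.5) ≈ 1.5041.
Sum = Δu · [v(0.7) + v(1.4) + v(2.1) + v(2.8) + v(3.5)].
Sum ≈ 3.7636.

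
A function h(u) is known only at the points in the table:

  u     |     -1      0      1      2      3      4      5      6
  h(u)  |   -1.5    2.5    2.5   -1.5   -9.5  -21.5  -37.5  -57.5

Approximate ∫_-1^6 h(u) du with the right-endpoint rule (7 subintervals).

-122.5

Δu = 1.
Sum = 1·[2.5 + 2.5 + (-1.5) + (-9.5) + (-21.5) + (-37.5) + (-57.5)] = -122.5.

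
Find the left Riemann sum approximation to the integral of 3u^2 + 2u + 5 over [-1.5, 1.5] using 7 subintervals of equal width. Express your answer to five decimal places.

Δu = (1.5 − (-1.5))/7 = 3/7.
Left endpoints: -1.5, -15/14, -9/14, -3/14, 3/14, 9/14, 15/14.
f(-1.5) = 8.75, f(-15/14) = 1235/196, f(-9/14) = 971/196, f(-3/14) = 923/196, f(3/14) = 1091/196, f(9/14) = 1475/196, f(15/14) = 2075/196.
Sum = Δu · [f(-1.5) + f(-15/14) + f(-9/14) + ...].
Sum ≈ 20.73980.

20.73980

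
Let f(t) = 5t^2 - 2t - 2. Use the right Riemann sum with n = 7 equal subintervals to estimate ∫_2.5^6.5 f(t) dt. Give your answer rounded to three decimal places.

437.898

Δt = (6.5 − 2.5)/7 = 4/7.
Right endpoints: 43/14, 51/14, 59/14, 67/14, 75/14, 83/14, 6.5.
f(43/14) = 7649/196, f(51/14) = 11185/196, f(59/14) = 15361/196, f(67/14) = 20177/196, f(75/14) = 25633/196, f(83/14) = 31729/196, f(6.5) = 196.25.
Sum = Δt · [f(43/14) + f(51/14) + f(59/14) + ...].
Sum ≈ 437.898.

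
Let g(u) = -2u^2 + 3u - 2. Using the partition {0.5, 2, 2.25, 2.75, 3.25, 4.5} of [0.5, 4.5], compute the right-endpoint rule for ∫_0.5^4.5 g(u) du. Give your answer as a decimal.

-54.71875

Subinterval widths: 1.5, 0.25, 0.5, 0.5, 1.25.
Right endpoints: 2, 2.25, 2.75, 3.25, 4.5.
g(2) = -4, g(2.25) = -5.375, g(2.75) = -8.875, g(3.25) = -13.375, g(4.5) = -29.
Sum = Σ Δu_i · g(u_i).
Sum = -54.71875.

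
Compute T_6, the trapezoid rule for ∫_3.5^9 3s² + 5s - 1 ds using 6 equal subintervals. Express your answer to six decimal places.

854.810764

Δs = (9 − 3.5)/6 = 11/12.
f(3.5) = 53.25, f(53/12) = 3821/48, f(16/3) = 111, f(6.25) = 147.4375, f(43/6) = 2267/12, f(97/12) = 235.4375, f(9) = 287.
T_6 = (Δs/2)·[f(s_0) + 2f(s_1) + ... + 2f(s_{5}) + f(s_6)].
Sum ≈ 854.810764.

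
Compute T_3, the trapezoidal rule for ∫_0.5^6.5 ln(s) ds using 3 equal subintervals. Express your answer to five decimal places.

Δs = (6.5 − 0.5)/3 = 2.
f(0.5) ≈ -0.69315, f(2.5) ≈ 0.91629, f(4.5) ≈ 1.50408, f(6.5) ≈ 1.87180.
T_3 = (Δs/2)·[f(s_0) + 2f(s_1) + 2f(s_2) + f(s_3)].
Sum ≈ 6.01939.

6.01939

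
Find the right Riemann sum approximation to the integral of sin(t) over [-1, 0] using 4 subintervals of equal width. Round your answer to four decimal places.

-0.3521

Δt = (0 − (-1))/4 = 0.25.
Right endpoints: -0.75, -0.5, -0.25, 0.
f(-0.75) ≈ -0.6816, f(-0.5) ≈ -0.4794, f(-0.25) ≈ -0.2474, f(0) ≈ 0.0000.
Sum = Δt · [f(-0.75) + f(-0.5) + f(-0.25) + f(0)].
Sum ≈ -0.3521.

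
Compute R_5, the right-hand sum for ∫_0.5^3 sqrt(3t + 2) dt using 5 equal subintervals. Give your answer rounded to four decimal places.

Δt = (3 − 0.5)/5 = 0.5.
Right endpoints: 1, 1.5, 2, 2.5, 3.
f(1) ≈ 2.2361, f(1.5) ≈ 2.5495, f(2) ≈ 2.8284, f(2.5) ≈ 3.0822, f(3) ≈ 3.3166.
Sum = Δt · [f(1) + f(1.5) + f(2) + f(2.5) + f(3)].
Sum ≈ 7.0064.

7.0064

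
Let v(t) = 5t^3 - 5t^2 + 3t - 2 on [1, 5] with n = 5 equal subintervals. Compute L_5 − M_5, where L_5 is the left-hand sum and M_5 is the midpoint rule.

-179.2

L_5 = 413.6.
M_5 = 592.8.
L_5 − M_5 = -179.2.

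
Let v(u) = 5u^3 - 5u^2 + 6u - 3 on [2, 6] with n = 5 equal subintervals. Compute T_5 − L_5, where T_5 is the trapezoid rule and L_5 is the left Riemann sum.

T_5 = 1360.8.
L_5 = 999.2.
T_5 − L_5 = 361.6.

361.6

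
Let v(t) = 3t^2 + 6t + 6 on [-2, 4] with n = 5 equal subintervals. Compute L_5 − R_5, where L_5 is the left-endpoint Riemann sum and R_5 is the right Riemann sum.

-86.4

L_5 = 105.12.
R_5 = 191.52.
L_5 − R_5 = -86.4.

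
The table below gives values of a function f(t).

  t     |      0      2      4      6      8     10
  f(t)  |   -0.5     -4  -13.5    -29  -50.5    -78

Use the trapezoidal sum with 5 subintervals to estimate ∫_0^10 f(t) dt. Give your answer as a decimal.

Δt = 2.
T_5 = (2/2)·[(-0.5) + 2·(-4) + 2·(-13.5) + 2·(-29) + 2·(-50.5) + (-78)] = -272.5.

-272.5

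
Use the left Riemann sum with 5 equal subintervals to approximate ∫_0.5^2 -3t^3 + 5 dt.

Δt = (2 − 0.5)/5 = 0.3.
Left endpoints: 0.5, 0.8, 1.1, 1.4, 1.7.
f(0.5) = 4.625, f(0.8) = 3.464, f(1.1) = 1.007, f(1.4) = -3.232, f(1.7) = -9.739.
Sum = Δt · [f(0.5) + f(0.8) + f(1.1) + f(1.4) + f(1.7)].
Sum = -1.1625.

-1.1625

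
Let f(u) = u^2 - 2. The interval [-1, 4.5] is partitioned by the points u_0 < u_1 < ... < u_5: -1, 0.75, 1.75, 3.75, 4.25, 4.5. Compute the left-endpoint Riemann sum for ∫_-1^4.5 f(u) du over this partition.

Subinterval widths: 1.75, 1, 2, 0.5, 0.25.
Left endpoints: -1, 0.75, 1.75, 3.75, 4.25.
f(-1) = -1, f(0.75) = -1.4375, f(1.75) = 1.0625, f(3.75) = 12.0625, f(4.25) = 16.0625.
Sum = Σ Δu_i · f(u_i).
Sum = 8.984375.

8.984375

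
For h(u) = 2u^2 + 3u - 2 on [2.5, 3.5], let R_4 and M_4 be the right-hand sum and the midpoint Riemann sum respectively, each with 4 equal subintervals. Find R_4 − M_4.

R_4 = 27.0625.
M_4 = 25.15625.
R_4 − M_4 = 1.90625.

1.90625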